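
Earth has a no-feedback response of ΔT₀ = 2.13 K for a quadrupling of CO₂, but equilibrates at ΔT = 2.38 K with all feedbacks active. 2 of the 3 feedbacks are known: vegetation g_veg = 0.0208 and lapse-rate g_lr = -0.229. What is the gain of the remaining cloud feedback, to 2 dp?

Amplification A = ΔT/ΔT₀ = 2.38/2.13 = 1.117.
Total gain g = 1 − 1/A = 1 − 1/1.117 = 0.1047.
Known gains sum to 0.0208 − 0.229 = -0.2082.
g_cld = 0.1047 + 0.2082 = 0.31.

0.31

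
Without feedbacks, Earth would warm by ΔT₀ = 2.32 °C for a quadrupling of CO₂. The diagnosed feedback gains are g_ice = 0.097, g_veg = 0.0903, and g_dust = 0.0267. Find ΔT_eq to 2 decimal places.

Total gain g = 0.097 + 0.0903 + 0.0267 = 0.214.
Amplification A = 1/(1 − 0.214) = 1.272.
ΔT = 2.32 × 1.272 = 2.95 °C.

2.95 °C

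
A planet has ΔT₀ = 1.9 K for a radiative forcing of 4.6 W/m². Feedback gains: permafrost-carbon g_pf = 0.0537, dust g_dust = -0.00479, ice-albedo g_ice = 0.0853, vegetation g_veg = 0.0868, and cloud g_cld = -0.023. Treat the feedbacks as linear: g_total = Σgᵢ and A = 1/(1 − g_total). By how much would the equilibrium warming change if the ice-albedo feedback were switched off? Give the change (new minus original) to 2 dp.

-0.23 K

Original: g = 0.19801, ΔT = 1.9/(1−0.19801) = 2.3691 K.
Without ice-albedo: g' = 0.11271, ΔT' = 1.9/(1−0.11271) = 2.1414 K.
Change = 2.1414 − 2.3691 = -0.23 K.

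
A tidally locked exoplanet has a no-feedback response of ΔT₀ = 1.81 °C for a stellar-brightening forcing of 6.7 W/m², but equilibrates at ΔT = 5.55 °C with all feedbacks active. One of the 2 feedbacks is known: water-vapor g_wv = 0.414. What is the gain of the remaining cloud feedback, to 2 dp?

0.26

Amplification A = ΔT/ΔT₀ = 5.55/1.81 = 3.066.
Total gain g = 1 − 1/A = 1 − 1/3.066 = 0.6738.
The known gain is 0.414.
g_cld = 0.6738 − 0.414 = 0.26.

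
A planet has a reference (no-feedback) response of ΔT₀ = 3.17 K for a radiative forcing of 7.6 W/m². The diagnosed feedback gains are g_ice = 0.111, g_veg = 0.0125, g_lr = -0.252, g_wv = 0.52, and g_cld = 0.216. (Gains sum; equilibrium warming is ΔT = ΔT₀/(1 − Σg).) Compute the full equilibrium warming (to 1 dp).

8.1 K

Total gain g = 0.111 + 0.0125 − 0.252 + 0.52 + 0.216 = 0.6075.
Amplification A = 1/(1 − 0.6075) = 2.548.
ΔT = 3.17 × 2.548 = 8.1 K.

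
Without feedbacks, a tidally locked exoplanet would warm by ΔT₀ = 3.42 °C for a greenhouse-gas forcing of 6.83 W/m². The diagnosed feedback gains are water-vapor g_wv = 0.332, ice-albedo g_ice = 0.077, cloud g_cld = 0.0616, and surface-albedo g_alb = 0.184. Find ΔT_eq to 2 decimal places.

9.90 °C

Total gain g = 0.332 + 0.077 + 0.0616 + 0.184 = 0.6546.
Amplification A = 1/(1 − 0.6546) = 2.895.
ΔT = 3.42 × 2.895 = 9.90 °C.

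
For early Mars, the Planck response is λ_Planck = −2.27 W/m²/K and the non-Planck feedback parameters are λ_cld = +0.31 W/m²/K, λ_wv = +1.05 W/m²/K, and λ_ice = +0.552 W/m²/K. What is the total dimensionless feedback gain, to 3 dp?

0.842

Convert to gains: g_cld = 0.31/2.27 = 0.1366; g_wv = 1.05/2.27 = 0.4626; g_ice = 0.552/2.27 = 0.2432.
Total gain g = 0.8424.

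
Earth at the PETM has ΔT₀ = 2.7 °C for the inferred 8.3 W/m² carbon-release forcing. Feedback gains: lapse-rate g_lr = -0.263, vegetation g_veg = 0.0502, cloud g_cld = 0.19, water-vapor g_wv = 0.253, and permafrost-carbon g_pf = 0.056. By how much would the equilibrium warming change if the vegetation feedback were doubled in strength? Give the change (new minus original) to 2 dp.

0.29 °C

Original: g = 0.2862, ΔT = 2.7/(1−0.2862) = 3.7826 °C.
With doubled vegetation: g' = 0.3364, ΔT' = 2.7/(1−0.3364) = 4.0687 °C.
Change = 4.0687 − 3.7826 = 0.29 °C.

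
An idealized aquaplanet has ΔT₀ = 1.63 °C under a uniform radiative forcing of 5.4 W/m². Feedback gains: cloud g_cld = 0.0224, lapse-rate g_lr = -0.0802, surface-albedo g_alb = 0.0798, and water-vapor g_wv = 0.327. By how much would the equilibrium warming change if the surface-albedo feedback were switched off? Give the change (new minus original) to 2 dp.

Original: g = 0.349, ΔT = 1.63/(1−0.349) = 2.5038 °C.
Without surface-albedo: g' = 0.2692, ΔT' = 1.63/(1−0.2692) = 2.2304 °C.
Change = 2.2304 − 2.5038 = -0.27 °C.

-0.27 °C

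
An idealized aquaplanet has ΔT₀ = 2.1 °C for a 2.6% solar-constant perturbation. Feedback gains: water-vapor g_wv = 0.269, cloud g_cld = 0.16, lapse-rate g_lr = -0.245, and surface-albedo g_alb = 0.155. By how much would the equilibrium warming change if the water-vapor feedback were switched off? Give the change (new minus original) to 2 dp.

Original: g = 0.339, ΔT = 2.1/(1−0.339) = 3.1770 °C.
Without water-vapor: g' = 0.07, ΔT' = 2.1/(1−0.07) = 2.2581 °C.
Change = 2.2581 − 3.1770 = -0.92 °C.

-0.92 °C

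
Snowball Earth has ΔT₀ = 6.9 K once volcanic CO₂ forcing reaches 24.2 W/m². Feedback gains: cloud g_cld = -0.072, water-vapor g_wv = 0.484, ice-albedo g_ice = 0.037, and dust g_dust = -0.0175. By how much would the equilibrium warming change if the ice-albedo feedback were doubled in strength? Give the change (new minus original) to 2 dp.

Original: g = 0.4315, ΔT = 6.9/(1−0.4315) = 12.1372 K.
With doubled ice-albedo: g' = 0.4685, ΔT' = 6.9/(1−0.4685) = 12.9821 K.
Change = 12.9821 − 12.1372 = 0.84 K.

0.84 K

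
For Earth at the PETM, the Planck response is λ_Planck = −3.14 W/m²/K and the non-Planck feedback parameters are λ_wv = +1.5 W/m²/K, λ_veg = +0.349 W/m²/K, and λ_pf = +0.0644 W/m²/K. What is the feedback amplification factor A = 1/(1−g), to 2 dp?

2.56

Convert to gains: g_wv = 1.5/3.14 = 0.4777; g_veg = 0.349/3.14 = 0.1111; g_pf = 0.0644/3.14 = 0.02051.
Total gain g = 0.60931.
A = 1/(1 − 0.60931) = 2.56.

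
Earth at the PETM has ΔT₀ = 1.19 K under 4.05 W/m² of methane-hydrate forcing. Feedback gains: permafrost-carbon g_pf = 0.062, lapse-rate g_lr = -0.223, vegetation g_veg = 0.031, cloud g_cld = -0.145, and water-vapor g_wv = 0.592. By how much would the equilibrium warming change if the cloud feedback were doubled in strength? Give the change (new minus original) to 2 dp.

-0.31 K

Original: g = 0.317, ΔT = 1.19/(1−0.317) = 1.7423 K.
With doubled cloud: g' = 0.172, ΔT' = 1.19/(1−0.172) = 1.4372 K.
Change = 1.4372 − 1.7423 = -0.31 K.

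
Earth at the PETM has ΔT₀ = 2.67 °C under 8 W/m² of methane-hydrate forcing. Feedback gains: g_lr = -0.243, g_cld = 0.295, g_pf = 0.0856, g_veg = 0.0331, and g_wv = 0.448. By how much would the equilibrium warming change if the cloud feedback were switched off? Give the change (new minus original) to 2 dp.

-3.05 °C

Original: g = 0.6187, ΔT = 2.67/(1−0.6187) = 7.0024 °C.
Without cloud: g' = 0.3237, ΔT' = 2.67/(1−0.3237) = 3.9480 °C.
Change = 3.9480 − 7.0024 = -3.05 °C.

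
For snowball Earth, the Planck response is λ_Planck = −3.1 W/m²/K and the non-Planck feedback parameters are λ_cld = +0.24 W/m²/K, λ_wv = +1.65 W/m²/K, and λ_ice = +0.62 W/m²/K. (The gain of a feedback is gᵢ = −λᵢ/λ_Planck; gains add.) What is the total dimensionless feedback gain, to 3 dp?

0.810

Convert to gains: g_cld = 0.24/3.1 = 0.07742; g_wv = 1.65/3.1 = 0.5323; g_ice = 0.62/3.1 = 0.2.
Total gain g = 0.80972.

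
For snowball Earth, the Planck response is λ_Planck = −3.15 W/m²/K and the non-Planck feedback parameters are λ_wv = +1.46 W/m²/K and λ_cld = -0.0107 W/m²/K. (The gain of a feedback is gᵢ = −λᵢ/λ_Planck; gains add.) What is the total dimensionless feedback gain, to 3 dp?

0.460

Convert to gains: g_wv = 1.46/3.15 = 0.4635; g_cld = -0.0107/3.15 = -0.003397.
Total gain g = 0.460103.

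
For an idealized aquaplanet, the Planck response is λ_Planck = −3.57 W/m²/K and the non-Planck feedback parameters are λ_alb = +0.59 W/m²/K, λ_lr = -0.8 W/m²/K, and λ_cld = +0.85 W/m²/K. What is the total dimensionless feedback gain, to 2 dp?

0.18

Convert to gains: g_alb = 0.59/3.57 = 0.1653; g_lr = -0.8/3.57 = -0.2241; g_cld = 0.85/3.57 = 0.2381.
Total gain g = 0.1793.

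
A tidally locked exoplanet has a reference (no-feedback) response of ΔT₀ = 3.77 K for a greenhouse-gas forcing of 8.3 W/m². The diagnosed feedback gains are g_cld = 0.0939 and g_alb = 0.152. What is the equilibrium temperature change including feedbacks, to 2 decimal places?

5.00 K

Total gain g = 0.0939 + 0.152 = 0.2459.
Amplification A = 1/(1 − 0.2459) = 1.326.
ΔT = 3.77 × 1.326 = 5.00 K.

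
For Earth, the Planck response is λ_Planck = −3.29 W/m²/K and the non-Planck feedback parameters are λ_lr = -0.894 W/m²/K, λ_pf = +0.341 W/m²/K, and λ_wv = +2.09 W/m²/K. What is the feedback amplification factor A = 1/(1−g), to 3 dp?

Convert to gains: g_lr = -0.894/3.29 = -0.2717; g_pf = 0.341/3.29 = 0.1036; g_wv = 2.09/3.29 = 0.6353.
Total gain g = 0.4672.
A = 1/(1 − 0.4672) = 1.877.

1.877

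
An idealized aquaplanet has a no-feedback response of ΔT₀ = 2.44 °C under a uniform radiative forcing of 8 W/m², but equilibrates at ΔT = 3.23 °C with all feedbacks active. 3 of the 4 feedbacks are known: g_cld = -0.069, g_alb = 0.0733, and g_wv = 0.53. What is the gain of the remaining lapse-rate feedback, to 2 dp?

Amplification A = ΔT/ΔT₀ = 3.23/2.44 = 1.324.
Total gain g = 1 − 1/A = 1 − 1/1.324 = 0.2447.
Known gains sum to -0.069 + 0.0733 + 0.53 = 0.5343.
g_lr = 0.2447 − 0.5343 = -0.29.

-0.29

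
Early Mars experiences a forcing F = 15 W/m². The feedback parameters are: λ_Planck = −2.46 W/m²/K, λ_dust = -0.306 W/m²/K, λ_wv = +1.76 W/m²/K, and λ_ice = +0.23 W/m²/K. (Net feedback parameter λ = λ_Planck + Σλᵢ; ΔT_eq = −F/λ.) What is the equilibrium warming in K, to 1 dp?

Net feedback parameter λ = (−2.46) + (-0.306) + (+1.76) + (+0.23) = -0.776 W/m²/K.
ΔT = −F/λ = −15/(-0.776) = 19.3 K.

19.3 K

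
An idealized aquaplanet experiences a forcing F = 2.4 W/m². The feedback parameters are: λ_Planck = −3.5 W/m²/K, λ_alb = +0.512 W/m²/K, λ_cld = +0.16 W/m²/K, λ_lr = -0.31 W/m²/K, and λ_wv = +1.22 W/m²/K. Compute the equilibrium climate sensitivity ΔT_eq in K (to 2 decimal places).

Net feedback parameter λ = (−3.5) + (+0.512) + (+0.16) + (-0.31) + (+1.22) = -1.918 W/m²/K.
ΔT = −F/λ = −2.4/(-1.918) = 1.25 K.

1.25 K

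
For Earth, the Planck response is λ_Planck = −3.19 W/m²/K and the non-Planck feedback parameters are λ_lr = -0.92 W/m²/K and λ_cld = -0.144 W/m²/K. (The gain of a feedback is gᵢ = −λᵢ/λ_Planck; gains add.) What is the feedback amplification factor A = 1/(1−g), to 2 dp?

Convert to gains: g_lr = -0.92/3.19 = -0.2884; g_cld = -0.144/3.19 = -0.04514.
Total gain g = -0.33354.
A = 1/(1 + 0.33354) = 0.75.

0.75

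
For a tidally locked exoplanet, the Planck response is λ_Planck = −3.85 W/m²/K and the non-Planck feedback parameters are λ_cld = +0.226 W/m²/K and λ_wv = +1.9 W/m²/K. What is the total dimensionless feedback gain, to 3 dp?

Convert to gains: g_cld = 0.226/3.85 = 0.0587; g_wv = 1.9/3.85 = 0.4935.
Total gain g = 0.5522.

0.552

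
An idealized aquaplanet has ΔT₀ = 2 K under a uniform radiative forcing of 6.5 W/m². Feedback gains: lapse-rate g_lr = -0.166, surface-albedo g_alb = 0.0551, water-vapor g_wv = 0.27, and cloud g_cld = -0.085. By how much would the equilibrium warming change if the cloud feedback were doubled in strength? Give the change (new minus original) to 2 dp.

Original: g = 0.0741, ΔT = 2/(1−0.0741) = 2.1601 K.
With doubled cloud: g' = -0.0109, ΔT' = 2/(1+0.0109) = 1.9784 K.
Change = 1.9784 − 2.1601 = -0.18 K.

-0.18 K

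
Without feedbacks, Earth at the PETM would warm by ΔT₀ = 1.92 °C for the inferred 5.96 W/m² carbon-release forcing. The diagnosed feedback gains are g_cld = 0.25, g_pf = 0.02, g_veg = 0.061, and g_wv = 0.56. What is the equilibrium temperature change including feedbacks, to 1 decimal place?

17.6 °C

Total gain g = 0.25 + 0.02 + 0.061 + 0.56 = 0.891.
Amplification A = 1/(1 − 0.891) = 9.174.
ΔT = 1.92 × 9.174 = 17.6 °C.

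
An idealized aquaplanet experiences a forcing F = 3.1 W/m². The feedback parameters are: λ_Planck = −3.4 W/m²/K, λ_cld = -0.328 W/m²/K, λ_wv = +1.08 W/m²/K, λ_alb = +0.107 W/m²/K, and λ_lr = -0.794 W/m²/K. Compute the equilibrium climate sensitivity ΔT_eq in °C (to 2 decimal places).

0.93 °C

Net feedback parameter λ = (−3.4) + (-0.328) + (+1.08) + (+0.107) + (-0.794) = -3.335 W/m²/K.
ΔT = −F/λ = −3.1/(-3.335) = 0.93 °C.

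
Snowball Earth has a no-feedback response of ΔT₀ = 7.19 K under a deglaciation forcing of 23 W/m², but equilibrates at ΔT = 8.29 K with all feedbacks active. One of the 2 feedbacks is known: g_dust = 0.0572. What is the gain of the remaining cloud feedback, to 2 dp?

0.08

Amplification A = ΔT/ΔT₀ = 8.29/7.19 = 1.153.
Total gain g = 1 − 1/A = 1 − 1/1.153 = 0.1327.
The known gain is 0.0572.
g_cld = 0.1327 − 0.0572 = 0.08.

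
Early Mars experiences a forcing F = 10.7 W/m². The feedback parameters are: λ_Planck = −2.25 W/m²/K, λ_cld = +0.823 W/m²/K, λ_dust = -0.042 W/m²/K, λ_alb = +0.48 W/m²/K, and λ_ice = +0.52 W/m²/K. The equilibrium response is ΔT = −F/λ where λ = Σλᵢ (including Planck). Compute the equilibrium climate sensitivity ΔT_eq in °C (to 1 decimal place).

22.8 °C

Net feedback parameter λ = (−2.25) + (+0.823) + (-0.042) + (+0.48) + (+0.52) = -0.469 W/m²/K.
ΔT = −F/λ = −10.7/(-0.469) = 22.8 °C.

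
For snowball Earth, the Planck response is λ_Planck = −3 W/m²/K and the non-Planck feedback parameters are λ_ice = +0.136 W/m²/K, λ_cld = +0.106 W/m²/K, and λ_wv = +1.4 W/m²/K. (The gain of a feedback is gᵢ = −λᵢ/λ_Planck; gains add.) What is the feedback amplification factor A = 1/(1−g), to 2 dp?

2.21

Convert to gains: g_ice = 0.136/3 = 0.04533; g_cld = 0.106/3 = 0.03533; g_wv = 1.4/3 = 0.4667.
Total gain g = 0.54736.
A = 1/(1 − 0.54736) = 2.21.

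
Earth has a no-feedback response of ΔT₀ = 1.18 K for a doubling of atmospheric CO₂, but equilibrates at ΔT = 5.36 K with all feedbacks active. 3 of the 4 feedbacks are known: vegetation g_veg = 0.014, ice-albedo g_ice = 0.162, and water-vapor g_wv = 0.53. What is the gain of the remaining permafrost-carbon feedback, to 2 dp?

0.07

Amplification A = ΔT/ΔT₀ = 5.36/1.18 = 4.542.
Total gain g = 1 − 1/A = 1 − 1/4.542 = 0.7798.
Known gains sum to 0.014 + 0.162 + 0.53 = 0.706.
g_pf = 0.7798 − 0.706 = 0.07.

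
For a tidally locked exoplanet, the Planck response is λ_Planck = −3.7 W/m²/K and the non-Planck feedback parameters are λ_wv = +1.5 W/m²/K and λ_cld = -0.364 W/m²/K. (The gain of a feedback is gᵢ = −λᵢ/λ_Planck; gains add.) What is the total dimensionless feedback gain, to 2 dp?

Convert to gains: g_wv = 1.5/3.7 = 0.4054; g_cld = -0.364/3.7 = -0.09838.
Total gain g = 0.30702.

0.31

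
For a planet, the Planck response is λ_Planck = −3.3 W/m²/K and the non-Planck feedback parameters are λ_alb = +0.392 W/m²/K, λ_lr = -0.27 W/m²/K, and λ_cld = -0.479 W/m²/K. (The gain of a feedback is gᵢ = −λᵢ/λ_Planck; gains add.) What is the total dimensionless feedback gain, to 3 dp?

-0.108

Convert to gains: g_alb = 0.392/3.3 = 0.1188; g_lr = -0.27/3.3 = -0.08182; g_cld = -0.479/3.3 = -0.1452.
Total gain g = -0.10822.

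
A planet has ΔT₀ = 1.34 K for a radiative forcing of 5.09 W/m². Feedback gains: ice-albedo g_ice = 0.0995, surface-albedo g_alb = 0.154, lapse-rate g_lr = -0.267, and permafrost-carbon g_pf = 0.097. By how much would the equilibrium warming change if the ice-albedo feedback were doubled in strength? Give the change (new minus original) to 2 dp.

0.18 K

Original: g = 0.0835, ΔT = 1.34/(1−0.0835) = 1.4621 K.
With doubled ice-albedo: g' = 0.183, ΔT' = 1.34/(1−0.183) = 1.6401 K.
Change = 1.6401 − 1.4621 = 0.18 K.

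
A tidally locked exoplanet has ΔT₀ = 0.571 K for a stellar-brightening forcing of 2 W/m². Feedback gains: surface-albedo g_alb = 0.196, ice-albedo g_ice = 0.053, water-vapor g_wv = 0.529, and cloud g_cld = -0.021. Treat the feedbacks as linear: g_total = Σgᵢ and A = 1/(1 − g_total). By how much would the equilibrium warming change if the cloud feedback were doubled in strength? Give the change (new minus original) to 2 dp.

Original: g = 0.757, ΔT = 0.571/(1−0.757) = 2.3498 K.
With doubled cloud: g' = 0.736, ΔT' = 0.571/(1−0.736) = 2.1629 K.
Change = 2.1629 − 2.3498 = -0.19 K.

-0.19 K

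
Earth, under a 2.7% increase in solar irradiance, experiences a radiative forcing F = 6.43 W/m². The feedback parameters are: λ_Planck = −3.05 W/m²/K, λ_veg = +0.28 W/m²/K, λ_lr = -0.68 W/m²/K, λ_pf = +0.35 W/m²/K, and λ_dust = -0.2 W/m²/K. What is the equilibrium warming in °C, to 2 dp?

1.95 °C

Net feedback parameter λ = (−3.05) + (+0.28) + (-0.68) + (+0.35) + (-0.2) = -3.3 W/m²/K.
ΔT = −F/λ = −6.43/(-3.3) = 1.95 °C.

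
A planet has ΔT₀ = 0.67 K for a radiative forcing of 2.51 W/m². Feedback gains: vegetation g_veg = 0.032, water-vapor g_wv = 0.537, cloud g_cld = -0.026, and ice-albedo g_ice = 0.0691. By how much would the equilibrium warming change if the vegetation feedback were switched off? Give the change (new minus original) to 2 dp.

Original: g = 0.6121, ΔT = 0.67/(1−0.6121) = 1.7272 K.
Without vegetation: g' = 0.5801, ΔT' = 0.67/(1−0.5801) = 1.5956 K.
Change = 1.5956 − 1.7272 = -0.13 K.

-0.13 K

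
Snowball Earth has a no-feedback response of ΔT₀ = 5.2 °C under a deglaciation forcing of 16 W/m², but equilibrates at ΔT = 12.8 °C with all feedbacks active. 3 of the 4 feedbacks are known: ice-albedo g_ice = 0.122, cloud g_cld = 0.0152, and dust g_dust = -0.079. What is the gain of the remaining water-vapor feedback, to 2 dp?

Amplification A = ΔT/ΔT₀ = 12.8/5.2 = 2.462.
Total gain g = 1 − 1/A = 1 − 1/2.462 = 0.5938.
Known gains sum to 0.122 + 0.0152 − 0.079 = 0.0582.
g_wv = 0.5938 − 0.0582 = 0.54.

0.54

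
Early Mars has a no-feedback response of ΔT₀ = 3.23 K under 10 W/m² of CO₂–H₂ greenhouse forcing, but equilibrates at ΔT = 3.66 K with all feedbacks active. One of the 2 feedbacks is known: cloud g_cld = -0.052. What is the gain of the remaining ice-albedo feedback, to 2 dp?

Amplification A = ΔT/ΔT₀ = 3.66/3.23 = 1.133.
Total gain g = 1 − 1/A = 1 − 1/1.133 = 0.1174.
The known gain is -0.052.
g_ice = 0.1174 + 0.052 = 0.17.

0.17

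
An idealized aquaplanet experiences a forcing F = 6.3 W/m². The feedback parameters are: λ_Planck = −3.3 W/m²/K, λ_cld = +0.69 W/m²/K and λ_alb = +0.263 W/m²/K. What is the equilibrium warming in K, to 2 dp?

2.68 K

Net feedback parameter λ = (−3.3) + (+0.69) + (+0.263) = -2.347 W/m²/K.
ΔT = −F/λ = −6.3/(-2.347) = 2.68 K.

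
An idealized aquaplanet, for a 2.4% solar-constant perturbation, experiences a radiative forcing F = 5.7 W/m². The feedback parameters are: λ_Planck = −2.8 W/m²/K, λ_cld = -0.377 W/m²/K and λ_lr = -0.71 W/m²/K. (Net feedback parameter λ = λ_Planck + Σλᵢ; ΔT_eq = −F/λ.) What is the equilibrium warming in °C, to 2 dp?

Net feedback parameter λ = (−2.8) + (-0.377) + (-0.71) = -3.887 W/m²/K.
ΔT = −F/λ = −5.7/(-3.887) = 1.47 °C.

1.47 °C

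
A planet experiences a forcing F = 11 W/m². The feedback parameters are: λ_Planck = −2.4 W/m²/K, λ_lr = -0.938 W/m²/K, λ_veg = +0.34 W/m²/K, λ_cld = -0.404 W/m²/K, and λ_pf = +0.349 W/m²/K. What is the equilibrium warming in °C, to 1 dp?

Net feedback parameter λ = (−2.4) + (-0.938) + (+0.34) + (-0.404) + (+0.349) = -3.053 W/m²/K.
ΔT = −F/λ = −11/(-3.053) = 3.6 °C.

3.6 °C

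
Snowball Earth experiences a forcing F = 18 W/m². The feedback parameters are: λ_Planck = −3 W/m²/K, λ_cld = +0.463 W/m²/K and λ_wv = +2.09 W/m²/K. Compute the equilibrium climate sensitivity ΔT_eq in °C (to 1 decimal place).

Net feedback parameter λ = (−3) + (+0.463) + (+2.09) = -0.447 W/m²/K.
ΔT = −F/λ = −18/(-0.447) = 40.3 °C.

40.3 °C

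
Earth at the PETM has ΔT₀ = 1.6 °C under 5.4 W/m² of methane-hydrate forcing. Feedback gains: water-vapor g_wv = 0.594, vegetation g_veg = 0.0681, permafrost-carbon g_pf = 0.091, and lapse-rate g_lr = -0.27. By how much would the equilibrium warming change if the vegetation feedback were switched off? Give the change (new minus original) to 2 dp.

-0.36 °C

Original: g = 0.4831, ΔT = 1.6/(1−0.4831) = 3.0954 °C.
Without vegetation: g' = 0.415, ΔT' = 1.6/(1−0.415) = 2.7350 °C.
Change = 2.7350 − 3.0954 = -0.36 °C.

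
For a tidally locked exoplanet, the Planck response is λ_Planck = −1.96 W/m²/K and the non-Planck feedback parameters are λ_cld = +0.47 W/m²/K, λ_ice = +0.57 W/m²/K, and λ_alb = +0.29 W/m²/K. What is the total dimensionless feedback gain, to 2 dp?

Convert to gains: g_cld = 0.47/1.96 = 0.2398; g_ice = 0.57/1.96 = 0.2908; g_alb = 0.29/1.96 = 0.148.
Total gain g = 0.6786.

0.68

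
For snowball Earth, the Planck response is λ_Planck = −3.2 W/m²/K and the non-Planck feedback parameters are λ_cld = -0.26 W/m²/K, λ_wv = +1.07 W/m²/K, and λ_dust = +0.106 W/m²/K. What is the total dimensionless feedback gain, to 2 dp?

0.29

Convert to gains: g_cld = -0.26/3.2 = -0.08125; g_wv = 1.07/3.2 = 0.3344; g_dust = 0.106/3.2 = 0.03312.
Total gain g = 0.28627.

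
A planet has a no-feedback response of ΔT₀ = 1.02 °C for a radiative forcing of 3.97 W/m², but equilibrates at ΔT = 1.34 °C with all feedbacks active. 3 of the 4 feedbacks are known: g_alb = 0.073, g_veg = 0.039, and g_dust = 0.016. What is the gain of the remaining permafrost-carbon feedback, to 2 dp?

Amplification A = ΔT/ΔT₀ = 1.34/1.02 = 1.314.
Total gain g = 1 − 1/A = 1 − 1/1.314 = 0.239.
Known gains sum to 0.073 + 0.039 + 0.016 = 0.128.
g_pf = 0.239 − 0.128 = 0.11.

0.11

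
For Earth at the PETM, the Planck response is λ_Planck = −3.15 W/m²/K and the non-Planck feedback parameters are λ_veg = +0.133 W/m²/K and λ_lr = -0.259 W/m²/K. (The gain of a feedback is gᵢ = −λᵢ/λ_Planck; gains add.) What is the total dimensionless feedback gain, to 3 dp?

-0.040

Convert to gains: g_veg = 0.133/3.15 = 0.04222; g_lr = -0.259/3.15 = -0.08222.
Total gain g = -0.04.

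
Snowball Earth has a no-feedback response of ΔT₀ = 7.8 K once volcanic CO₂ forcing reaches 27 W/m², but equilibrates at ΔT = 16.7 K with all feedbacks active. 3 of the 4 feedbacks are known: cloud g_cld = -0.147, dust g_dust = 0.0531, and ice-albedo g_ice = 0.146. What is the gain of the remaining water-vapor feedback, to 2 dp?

Amplification A = ΔT/ΔT₀ = 16.7/7.8 = 2.141.
Total gain g = 1 − 1/A = 1 − 1/2.141 = 0.5329.
Known gains sum to -0.147 + 0.0531 + 0.146 = 0.0521.
g_wv = 0.5329 − 0.0521 = 0.48.

0.48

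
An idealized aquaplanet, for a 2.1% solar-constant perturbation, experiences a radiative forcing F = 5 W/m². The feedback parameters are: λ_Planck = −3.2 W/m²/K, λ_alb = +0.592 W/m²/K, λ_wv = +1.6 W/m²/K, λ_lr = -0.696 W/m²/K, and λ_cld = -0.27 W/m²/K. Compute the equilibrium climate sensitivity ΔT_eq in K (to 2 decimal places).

Net feedback parameter λ = (−3.2) + (+0.592) + (+1.6) + (-0.696) + (-0.27) = -1.974 W/m²/K.
ΔT = −F/λ = −5/(-1.974) = 2.53 K.

2.53 K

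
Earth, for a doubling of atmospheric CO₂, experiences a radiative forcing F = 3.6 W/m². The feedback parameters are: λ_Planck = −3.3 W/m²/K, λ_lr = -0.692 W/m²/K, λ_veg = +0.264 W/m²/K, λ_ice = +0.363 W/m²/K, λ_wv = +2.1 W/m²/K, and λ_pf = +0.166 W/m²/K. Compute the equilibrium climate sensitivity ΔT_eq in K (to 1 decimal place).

Net feedback parameter λ = (−3.3) + (-0.692) + (+0.264) + (+0.363) + (+2.1) + (+0.166) = -1.099 W/m²/K.
ΔT = −F/λ = −3.6/(-1.099) = 3.3 K.

3.3 K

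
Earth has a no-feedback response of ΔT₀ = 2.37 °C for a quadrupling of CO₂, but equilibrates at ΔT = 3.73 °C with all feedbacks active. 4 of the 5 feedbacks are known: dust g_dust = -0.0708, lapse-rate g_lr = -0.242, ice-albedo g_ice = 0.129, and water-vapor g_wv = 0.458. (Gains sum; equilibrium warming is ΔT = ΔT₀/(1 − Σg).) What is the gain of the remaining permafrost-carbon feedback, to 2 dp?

0.09

Amplification A = ΔT/ΔT₀ = 3.73/2.37 = 1.574.
Total gain g = 1 − 1/A = 1 − 1/1.574 = 0.3647.
Known gains sum to -0.0708 − 0.242 + 0.129 + 0.458 = 0.2742.
g_pf = 0.3647 − 0.2742 = 0.09.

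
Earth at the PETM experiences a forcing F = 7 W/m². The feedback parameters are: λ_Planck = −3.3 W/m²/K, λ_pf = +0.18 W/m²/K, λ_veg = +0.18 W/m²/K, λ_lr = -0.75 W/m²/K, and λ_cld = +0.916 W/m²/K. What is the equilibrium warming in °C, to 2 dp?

2.52 °C

Net feedback parameter λ = (−3.3) + (+0.18) + (+0.18) + (-0.75) + (+0.916) = -2.774 W/m²/K.
ΔT = −F/λ = −7/(-2.774) = 2.52 °C.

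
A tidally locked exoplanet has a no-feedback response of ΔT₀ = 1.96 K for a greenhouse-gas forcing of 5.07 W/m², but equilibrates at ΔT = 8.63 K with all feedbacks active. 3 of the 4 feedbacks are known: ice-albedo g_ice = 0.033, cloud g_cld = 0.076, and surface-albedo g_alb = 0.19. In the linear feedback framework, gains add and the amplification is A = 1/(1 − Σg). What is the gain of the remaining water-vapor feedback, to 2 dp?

0.47

Amplification A = ΔT/ΔT₀ = 8.63/1.96 = 4.403.
Total gain g = 1 − 1/A = 1 − 1/4.403 = 0.7729.
Known gains sum to 0.033 + 0.076 + 0.19 = 0.299.
g_wv = 0.7729 − 0.299 = 0.47.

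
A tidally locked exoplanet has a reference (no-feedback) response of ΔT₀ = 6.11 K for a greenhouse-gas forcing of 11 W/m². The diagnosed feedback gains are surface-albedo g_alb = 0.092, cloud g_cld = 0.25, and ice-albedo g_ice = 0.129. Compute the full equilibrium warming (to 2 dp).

11.55 K

Total gain g = 0.092 + 0.25 + 0.129 = 0.471.
Amplification A = 1/(1 − 0.471) = 1.89.
ΔT = 6.11 × 1.89 = 11.55 K.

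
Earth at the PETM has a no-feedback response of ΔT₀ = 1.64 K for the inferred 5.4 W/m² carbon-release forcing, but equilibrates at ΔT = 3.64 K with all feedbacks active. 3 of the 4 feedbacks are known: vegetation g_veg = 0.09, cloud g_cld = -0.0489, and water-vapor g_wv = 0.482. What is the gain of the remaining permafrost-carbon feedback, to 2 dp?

Amplification A = ΔT/ΔT₀ = 3.64/1.64 = 2.22.
Total gain g = 1 − 1/A = 1 − 1/2.22 = 0.5495.
Known gains sum to 0.09 − 0.0489 + 0.482 = 0.5231.
g_pf = 0.5495 − 0.5231 = 0.03.

0.03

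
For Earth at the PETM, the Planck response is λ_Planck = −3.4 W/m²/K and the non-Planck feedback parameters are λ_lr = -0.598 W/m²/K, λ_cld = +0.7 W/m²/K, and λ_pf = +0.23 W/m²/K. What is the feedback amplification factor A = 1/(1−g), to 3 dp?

Convert to gains: g_lr = -0.598/3.4 = -0.1759; g_cld = 0.7/3.4 = 0.2059; g_pf = 0.23/3.4 = 0.06765.
Total gain g = 0.09765.
A = 1/(1 − 0.09765) = 1.108.

1.108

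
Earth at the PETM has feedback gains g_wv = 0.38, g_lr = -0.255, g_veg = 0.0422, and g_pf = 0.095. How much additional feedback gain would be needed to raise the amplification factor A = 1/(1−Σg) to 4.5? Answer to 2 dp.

0.52

Current total gain = 0.2622.
Target gain for A = 4.5: g* = 1 − 1/4.5 = 0.7778.
Additional gain needed = 0.7778 − 0.2622 = 0.52.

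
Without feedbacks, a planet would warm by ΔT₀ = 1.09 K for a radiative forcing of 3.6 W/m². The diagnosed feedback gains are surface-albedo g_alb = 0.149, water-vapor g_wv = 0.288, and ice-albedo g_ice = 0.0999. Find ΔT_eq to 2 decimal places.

2.35 K

Total gain g = 0.149 + 0.288 + 0.0999 = 0.5369.
Amplification A = 1/(1 − 0.5369) = 2.159.
ΔT = 1.09 × 2.159 = 2.35 K.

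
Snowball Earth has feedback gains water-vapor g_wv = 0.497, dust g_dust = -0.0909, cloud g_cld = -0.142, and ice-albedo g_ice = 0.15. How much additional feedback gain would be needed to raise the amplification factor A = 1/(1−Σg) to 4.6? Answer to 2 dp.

Current total gain = 0.4141.
Target gain for A = 4.6: g* = 1 − 1/4.6 = 0.7826.
Additional gain needed = 0.7826 − 0.4141 = 0.37.

0.37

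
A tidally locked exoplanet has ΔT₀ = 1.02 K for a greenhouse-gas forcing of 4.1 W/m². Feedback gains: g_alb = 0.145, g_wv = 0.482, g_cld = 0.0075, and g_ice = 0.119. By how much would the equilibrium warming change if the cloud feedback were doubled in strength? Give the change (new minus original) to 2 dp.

0.13 K

Original: g = 0.7535, ΔT = 1.02/(1−0.7535) = 4.1379 K.
With doubled cloud: g' = 0.761, ΔT' = 1.02/(1−0.761) = 4.2678 K.
Change = 4.2678 − 4.1379 = 0.13 K.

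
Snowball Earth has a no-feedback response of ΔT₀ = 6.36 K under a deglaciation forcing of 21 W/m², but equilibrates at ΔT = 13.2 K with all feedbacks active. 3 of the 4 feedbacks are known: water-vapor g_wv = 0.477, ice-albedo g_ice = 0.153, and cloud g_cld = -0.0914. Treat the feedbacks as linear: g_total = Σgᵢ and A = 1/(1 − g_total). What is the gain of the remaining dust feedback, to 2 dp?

-0.02

Amplification A = ΔT/ΔT₀ = 13.2/6.36 = 2.075.
Total gain g = 1 − 1/A = 1 − 1/2.075 = 0.5181.
Known gains sum to 0.477 + 0.153 − 0.0914 = 0.5386.
g_dust = 0.5181 − 0.5386 = -0.02.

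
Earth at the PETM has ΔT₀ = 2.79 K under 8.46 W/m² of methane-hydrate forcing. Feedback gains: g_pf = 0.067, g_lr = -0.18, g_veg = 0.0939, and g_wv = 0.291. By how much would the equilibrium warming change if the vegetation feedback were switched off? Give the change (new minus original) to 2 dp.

Original: g = 0.2719, ΔT = 2.79/(1−0.2719) = 3.8319 K.
Without vegetation: g' = 0.178, ΔT' = 2.79/(1−0.178) = 3.3942 K.
Change = 3.3942 − 3.8319 = -0.44 K.

-0.44 K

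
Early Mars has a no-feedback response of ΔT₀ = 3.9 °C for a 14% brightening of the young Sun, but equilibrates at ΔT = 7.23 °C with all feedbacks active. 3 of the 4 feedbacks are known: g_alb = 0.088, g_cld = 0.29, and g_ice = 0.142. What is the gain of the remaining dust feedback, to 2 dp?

-0.06

Amplification A = ΔT/ΔT₀ = 7.23/3.9 = 1.854.
Total gain g = 1 − 1/A = 1 − 1/1.854 = 0.4606.
Known gains sum to 0.088 + 0.29 + 0.142 = 0.52.
g_dust = 0.4606 − 0.52 = -0.06.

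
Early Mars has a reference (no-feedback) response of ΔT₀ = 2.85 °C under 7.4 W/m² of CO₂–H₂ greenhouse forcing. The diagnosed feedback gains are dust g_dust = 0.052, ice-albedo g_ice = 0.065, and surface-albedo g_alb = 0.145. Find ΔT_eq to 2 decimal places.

Total gain g = 0.052 + 0.065 + 0.145 = 0.262.
Amplification A = 1/(1 − 0.262) = 1.355.
ΔT = 2.85 × 1.355 = 3.86 °C.

3.86 °C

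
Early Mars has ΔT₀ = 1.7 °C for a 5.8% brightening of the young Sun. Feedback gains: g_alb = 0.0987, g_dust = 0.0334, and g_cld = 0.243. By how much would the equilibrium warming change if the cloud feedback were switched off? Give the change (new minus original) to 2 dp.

Original: g = 0.3751, ΔT = 1.7/(1−0.3751) = 2.7204 °C.
Without cloud: g' = 0.1321, ΔT' = 1.7/(1−0.1321) = 1.9588 °C.
Change = 1.9588 − 2.7204 = -0.76 °C.

-0.76 °C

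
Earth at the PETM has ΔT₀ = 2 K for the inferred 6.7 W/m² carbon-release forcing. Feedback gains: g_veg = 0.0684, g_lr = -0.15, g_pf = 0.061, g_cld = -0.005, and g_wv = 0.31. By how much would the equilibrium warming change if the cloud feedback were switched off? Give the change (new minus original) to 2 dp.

0.02 K

Original: g = 0.2844, ΔT = 2/(1−0.2844) = 2.7949 K.
Without cloud: g' = 0.2894, ΔT' = 2/(1−0.2894) = 2.8145 K.
Change = 2.8145 − 2.7949 = 0.02 K.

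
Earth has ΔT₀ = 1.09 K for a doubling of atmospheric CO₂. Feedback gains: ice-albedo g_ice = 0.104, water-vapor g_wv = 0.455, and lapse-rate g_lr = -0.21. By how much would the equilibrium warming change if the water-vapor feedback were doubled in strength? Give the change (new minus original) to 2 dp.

3.89 K

Original: g = 0.349, ΔT = 1.09/(1−0.349) = 1.6743 K.
With doubled water-vapor: g' = 0.804, ΔT' = 1.09/(1−0.804) = 5.5612 K.
Change = 5.5612 − 1.6743 = 3.89 K.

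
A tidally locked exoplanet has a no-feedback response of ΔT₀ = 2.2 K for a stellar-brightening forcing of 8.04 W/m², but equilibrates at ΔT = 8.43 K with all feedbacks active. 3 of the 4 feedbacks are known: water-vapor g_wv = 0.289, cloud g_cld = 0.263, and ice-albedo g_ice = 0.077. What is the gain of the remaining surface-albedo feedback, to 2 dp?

0.11

Amplification A = ΔT/ΔT₀ = 8.43/2.2 = 3.832.
Total gain g = 1 − 1/A = 1 − 1/3.832 = 0.739.
Known gains sum to 0.289 + 0.263 + 0.077 = 0.629.
g_alb = 0.739 − 0.629 = 0.11.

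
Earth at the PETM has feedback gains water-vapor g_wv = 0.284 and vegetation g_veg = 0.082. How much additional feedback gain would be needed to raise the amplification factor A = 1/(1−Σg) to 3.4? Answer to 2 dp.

Current total gain = 0.366.
Target gain for A = 3.4: g* = 1 − 1/3.4 = 0.7059.
Additional gain needed = 0.7059 − 0.366 = 0.34.

0.34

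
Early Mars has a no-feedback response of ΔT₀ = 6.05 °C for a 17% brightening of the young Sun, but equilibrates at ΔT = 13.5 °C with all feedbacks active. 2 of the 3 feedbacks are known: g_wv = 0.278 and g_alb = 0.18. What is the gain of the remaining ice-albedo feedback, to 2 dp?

Amplification A = ΔT/ΔT₀ = 13.5/6.05 = 2.231.
Total gain g = 1 − 1/A = 1 − 1/2.231 = 0.5518.
Known gains sum to 0.278 + 0.18 = 0.458.
g_ice = 0.5518 − 0.458 = 0.09.

0.09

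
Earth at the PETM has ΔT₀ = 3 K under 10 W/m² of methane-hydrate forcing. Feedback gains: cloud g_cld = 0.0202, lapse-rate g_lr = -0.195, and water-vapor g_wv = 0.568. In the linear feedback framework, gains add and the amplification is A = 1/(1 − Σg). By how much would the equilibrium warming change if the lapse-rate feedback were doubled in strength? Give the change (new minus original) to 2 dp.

Original: g = 0.3932, ΔT = 3/(1−0.3932) = 4.9440 K.
With doubled lapse-rate: g' = 0.1982, ΔT' = 3/(1−0.1982) = 3.7416 K.
Change = 3.7416 − 4.9440 = -1.20 K.

-1.20 K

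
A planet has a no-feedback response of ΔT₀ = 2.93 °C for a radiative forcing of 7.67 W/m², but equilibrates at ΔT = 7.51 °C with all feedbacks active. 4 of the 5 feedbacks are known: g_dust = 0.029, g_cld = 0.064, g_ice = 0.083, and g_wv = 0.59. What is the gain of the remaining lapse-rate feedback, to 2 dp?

Amplification A = ΔT/ΔT₀ = 7.51/2.93 = 2.563.
Total gain g = 1 − 1/A = 1 − 1/2.563 = 0.6098.
Known gains sum to 0.029 + 0.064 + 0.083 + 0.59 = 0.766.
g_lr = 0.6098 − 0.766 = -0.16.

-0.16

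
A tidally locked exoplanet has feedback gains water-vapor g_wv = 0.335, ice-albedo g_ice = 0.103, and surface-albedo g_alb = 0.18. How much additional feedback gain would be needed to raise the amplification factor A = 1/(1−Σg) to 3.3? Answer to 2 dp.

Current total gain = 0.618.
Target gain for A = 3.3: g* = 1 − 1/3.3 = 0.697.
Additional gain needed = 0.697 − 0.618 = 0.08.

0.08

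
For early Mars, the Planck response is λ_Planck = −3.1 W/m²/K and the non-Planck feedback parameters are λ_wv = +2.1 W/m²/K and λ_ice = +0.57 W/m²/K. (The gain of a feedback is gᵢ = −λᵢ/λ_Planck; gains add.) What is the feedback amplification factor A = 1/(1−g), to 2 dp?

7.21

Convert to gains: g_wv = 2.1/3.1 = 0.6774; g_ice = 0.57/3.1 = 0.1839.
Total gain g = 0.8613.
A = 1/(1 − 0.8613) = 7.21.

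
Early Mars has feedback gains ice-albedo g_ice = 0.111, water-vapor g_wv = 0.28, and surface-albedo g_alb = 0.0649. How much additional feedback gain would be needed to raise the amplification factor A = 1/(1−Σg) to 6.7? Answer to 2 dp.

0.39

Current total gain = 0.4559.
Target gain for A = 6.7: g* = 1 − 1/6.7 = 0.8507.
Additional gain needed = 0.8507 − 0.4559 = 0.39.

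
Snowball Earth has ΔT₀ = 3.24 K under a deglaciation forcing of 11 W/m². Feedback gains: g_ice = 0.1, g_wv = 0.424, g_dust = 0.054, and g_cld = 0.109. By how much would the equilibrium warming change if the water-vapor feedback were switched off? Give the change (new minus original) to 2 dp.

Original: g = 0.687, ΔT = 3.24/(1−0.687) = 10.3514 K.
Without water-vapor: g' = 0.263, ΔT' = 3.24/(1−0.263) = 4.3962 K.
Change = 4.3962 − 10.3514 = -5.96 K.

-5.96 K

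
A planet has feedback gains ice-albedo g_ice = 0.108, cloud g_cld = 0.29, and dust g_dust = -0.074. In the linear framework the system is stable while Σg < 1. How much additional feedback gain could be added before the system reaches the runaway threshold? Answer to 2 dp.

Current total gain = 0.108 + 0.29 − 0.074 = 0.324.
Margin to runaway = 1 − 0.324 = 0.68.

0.68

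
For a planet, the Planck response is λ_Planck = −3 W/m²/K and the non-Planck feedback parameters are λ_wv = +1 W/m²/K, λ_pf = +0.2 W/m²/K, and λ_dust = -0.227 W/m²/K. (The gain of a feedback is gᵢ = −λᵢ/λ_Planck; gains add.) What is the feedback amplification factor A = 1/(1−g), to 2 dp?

1.48

Convert to gains: g_wv = 1/3 = 0.3333; g_pf = 0.2/3 = 0.06667; g_dust = -0.227/3 = -0.07567.
Total gain g = 0.3243.
A = 1/(1 − 0.3243) = 1.48.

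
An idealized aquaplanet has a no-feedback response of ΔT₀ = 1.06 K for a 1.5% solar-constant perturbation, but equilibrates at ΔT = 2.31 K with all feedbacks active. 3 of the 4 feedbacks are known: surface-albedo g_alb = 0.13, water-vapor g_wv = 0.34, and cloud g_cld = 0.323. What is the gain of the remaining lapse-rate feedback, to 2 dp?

-0.25

Amplification A = ΔT/ΔT₀ = 2.31/1.06 = 2.179.
Total gain g = 1 − 1/A = 1 − 1/2.179 = 0.5411.
Known gains sum to 0.13 + 0.34 + 0.323 = 0.793.
g_lr = 0.5411 − 0.793 = -0.25.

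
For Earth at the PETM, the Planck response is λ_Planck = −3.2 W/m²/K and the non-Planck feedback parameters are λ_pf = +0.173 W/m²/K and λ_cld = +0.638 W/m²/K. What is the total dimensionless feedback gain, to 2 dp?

0.25

Convert to gains: g_pf = 0.173/3.2 = 0.05406; g_cld = 0.638/3.2 = 0.1994.
Total gain g = 0.25346.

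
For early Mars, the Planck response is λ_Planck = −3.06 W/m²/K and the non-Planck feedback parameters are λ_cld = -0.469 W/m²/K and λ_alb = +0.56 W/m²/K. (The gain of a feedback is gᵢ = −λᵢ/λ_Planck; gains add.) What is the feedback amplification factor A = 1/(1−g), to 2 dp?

1.03

Convert to gains: g_cld = -0.469/3.06 = -0.1533; g_alb = 0.56/3.06 = 0.183.
Total gain g = 0.0297.
A = 1/(1 − 0.0297) = 1.03.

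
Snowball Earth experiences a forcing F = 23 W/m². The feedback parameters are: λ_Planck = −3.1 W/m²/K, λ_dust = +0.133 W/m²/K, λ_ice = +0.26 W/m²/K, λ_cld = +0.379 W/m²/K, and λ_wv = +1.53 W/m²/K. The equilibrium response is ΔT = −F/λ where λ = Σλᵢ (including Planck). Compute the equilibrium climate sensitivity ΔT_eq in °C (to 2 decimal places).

Net feedback parameter λ = (−3.1) + (+0.133) + (+0.26) + (+0.379) + (+1.53) = -0.798 W/m²/K.
ΔT = −F/λ = −23/(-0.798) = 28.82 °C.

28.82 °C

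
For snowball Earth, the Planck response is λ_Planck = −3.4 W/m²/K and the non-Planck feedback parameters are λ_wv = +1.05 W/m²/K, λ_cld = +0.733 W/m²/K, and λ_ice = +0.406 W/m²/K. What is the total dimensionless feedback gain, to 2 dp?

Convert to gains: g_wv = 1.05/3.4 = 0.3088; g_cld = 0.733/3.4 = 0.2156; g_ice = 0.406/3.4 = 0.1194.
Total gain g = 0.6438.

0.64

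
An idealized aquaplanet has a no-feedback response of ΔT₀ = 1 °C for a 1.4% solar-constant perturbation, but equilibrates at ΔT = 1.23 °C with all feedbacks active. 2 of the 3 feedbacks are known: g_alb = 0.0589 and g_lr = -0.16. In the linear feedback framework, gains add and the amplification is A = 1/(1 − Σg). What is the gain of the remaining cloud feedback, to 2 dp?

0.29

Amplification A = ΔT/ΔT₀ = 1.23/1 = 1.23.
Total gain g = 1 − 1/A = 1 − 1/1.23 = 0.187.
Known gains sum to 0.0589 − 0.16 = -0.1011.
g_cld = 0.187 + 0.1011 = 0.29.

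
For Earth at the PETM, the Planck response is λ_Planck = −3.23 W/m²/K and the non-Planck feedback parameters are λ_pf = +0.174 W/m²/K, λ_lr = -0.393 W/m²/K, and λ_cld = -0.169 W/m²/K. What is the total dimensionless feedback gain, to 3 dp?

Convert to gains: g_pf = 0.174/3.23 = 0.05387; g_lr = -0.393/3.23 = -0.1217; g_cld = -0.169/3.23 = -0.05232.
Total gain g = -0.12015.

-0.120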